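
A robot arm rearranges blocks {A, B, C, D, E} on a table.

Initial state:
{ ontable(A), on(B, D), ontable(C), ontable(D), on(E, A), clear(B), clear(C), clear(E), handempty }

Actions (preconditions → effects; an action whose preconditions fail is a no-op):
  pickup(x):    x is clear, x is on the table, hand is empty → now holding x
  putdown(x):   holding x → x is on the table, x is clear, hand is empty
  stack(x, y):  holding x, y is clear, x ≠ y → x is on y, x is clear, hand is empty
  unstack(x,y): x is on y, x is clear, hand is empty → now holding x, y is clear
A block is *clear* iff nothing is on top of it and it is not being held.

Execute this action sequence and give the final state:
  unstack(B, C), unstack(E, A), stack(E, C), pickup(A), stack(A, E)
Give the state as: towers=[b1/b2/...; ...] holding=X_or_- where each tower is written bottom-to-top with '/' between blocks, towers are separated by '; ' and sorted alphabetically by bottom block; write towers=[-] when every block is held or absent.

towers=[C/E/A; D/B] holding=-

step 1 (unstack(B, C)) [no-op]: towers=[A/E; C; D/B] holding=-
step 2 (unstack(E, A)): towers=[A; C; D/B] holding=E
step 3 (stack(E, C)): towers=[A; C/E; D/B] holding=-
step 4 (pickup(A)): towers=[C/E; D/B] holding=A
step 5 (stack(A, E)): towers=[C/E/A; D/B] holding=-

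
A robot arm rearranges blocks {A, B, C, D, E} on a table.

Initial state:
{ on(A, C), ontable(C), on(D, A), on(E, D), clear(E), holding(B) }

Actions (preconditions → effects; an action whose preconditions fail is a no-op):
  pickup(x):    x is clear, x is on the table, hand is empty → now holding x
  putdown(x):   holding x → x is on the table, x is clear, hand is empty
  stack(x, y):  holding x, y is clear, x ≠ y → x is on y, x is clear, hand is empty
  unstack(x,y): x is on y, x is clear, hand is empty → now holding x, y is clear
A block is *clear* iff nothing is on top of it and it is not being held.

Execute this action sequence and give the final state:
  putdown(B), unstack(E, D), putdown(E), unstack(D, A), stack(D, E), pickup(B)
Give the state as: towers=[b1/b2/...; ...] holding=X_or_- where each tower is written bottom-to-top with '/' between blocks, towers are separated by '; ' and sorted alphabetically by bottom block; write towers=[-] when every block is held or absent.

step 1 (putdown(B)): towers=[B; C/A/D/E] holding=-
step 2 (unstack(E, D)): towers=[B; C/A/D] holding=E
step 3 (putdown(E)): towers=[B; C/A/D; E] holding=-
step 4 (unstack(D, A)): towers=[B; C/A; E] holding=D
step 5 (stack(D, E)): towers=[B; C/A; E/D] holding=-
step 6 (pickup(B)): towers=[C/A; E/D] holding=B

towers=[C/A; E/D] holding=B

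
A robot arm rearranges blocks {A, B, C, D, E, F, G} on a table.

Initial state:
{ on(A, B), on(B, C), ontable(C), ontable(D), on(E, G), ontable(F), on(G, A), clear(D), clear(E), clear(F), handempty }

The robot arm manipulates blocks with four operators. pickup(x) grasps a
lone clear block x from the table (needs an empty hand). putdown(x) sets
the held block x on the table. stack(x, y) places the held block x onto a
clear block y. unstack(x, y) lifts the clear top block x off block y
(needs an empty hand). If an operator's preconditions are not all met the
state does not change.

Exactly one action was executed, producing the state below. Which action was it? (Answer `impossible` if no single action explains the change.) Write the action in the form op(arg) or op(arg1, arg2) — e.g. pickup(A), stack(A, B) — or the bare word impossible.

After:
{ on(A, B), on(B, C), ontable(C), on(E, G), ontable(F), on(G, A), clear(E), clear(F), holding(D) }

pickup(D)

target: towers=[C/B/A/G/E; F] holding=D
         pickup(F) → towers=[C/B/A/G/E; D] holding=F
         pickup(D) → towers=[C/B/A/G/E; F] holding=D  ← match
     unstack(E, G) → towers=[C/B/A/G; D; F] holding=E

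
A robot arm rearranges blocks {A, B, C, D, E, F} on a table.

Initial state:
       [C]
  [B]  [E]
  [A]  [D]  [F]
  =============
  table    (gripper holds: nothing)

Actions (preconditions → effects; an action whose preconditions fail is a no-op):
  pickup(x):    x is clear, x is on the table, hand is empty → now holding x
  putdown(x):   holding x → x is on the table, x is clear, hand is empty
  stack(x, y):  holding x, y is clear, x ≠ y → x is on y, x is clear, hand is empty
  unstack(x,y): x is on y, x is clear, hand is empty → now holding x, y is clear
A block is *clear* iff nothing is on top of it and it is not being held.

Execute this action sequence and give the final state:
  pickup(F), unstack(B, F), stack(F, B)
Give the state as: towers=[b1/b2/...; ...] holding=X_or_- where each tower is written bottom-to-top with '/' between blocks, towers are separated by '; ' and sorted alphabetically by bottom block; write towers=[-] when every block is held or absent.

step 1 (pickup(F)): towers=[A/B; D/E/C] holding=F
step 2 (unstack(B, F)) [no-op]: towers=[A/B; D/E/C] holding=F
step 3 (stack(F, B)): towers=[A/B/F; D/E/C] holding=-

towers=[A/B/F; D/E/C] holding=-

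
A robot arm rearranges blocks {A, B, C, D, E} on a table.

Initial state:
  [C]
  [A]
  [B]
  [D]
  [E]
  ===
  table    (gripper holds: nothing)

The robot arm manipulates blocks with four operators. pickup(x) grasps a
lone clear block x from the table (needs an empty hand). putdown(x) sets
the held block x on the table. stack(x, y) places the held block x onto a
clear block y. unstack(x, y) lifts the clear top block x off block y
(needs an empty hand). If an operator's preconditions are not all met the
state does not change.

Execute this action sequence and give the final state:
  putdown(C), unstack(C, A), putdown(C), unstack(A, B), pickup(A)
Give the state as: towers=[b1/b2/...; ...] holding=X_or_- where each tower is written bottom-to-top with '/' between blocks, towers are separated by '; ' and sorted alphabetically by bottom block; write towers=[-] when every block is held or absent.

towers=[C; E/D/B] holding=A

step 1 (putdown(C)) [no-op]: towers=[E/D/B/A/C] holding=-
step 2 (unstack(C, A)): towers=[E/D/B/A] holding=C
step 3 (putdown(C)): towers=[C; E/D/B/A] holding=-
step 4 (unstack(A, B)): towers=[C; E/D/B] holding=A
step 5 (pickup(A)) [no-op]: towers=[C; E/D/B] holding=A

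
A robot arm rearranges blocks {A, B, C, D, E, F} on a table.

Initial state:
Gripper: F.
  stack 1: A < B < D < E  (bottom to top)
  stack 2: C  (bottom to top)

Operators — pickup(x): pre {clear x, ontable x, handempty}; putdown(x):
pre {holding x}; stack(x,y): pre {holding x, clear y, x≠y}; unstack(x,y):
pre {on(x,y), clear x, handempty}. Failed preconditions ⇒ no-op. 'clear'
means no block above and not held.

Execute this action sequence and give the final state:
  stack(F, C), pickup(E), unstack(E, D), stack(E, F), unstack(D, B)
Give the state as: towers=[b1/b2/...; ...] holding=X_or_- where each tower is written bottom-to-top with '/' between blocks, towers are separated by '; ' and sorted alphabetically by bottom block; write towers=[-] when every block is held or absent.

towers=[A/B; C/F/E] holding=D

step 1 (stack(F, C)): towers=[A/B/D/E; C/F] holding=-
step 2 (pickup(E)) [no-op]: towers=[A/B/D/E; C/F] holding=-
step 3 (unstack(E, D)): towers=[A/B/D; C/F] holding=E
step 4 (stack(E, F)): towers=[A/B/D; C/F/E] holding=-
step 5 (unstack(D, B)): towers=[A/B; C/F/E] holding=D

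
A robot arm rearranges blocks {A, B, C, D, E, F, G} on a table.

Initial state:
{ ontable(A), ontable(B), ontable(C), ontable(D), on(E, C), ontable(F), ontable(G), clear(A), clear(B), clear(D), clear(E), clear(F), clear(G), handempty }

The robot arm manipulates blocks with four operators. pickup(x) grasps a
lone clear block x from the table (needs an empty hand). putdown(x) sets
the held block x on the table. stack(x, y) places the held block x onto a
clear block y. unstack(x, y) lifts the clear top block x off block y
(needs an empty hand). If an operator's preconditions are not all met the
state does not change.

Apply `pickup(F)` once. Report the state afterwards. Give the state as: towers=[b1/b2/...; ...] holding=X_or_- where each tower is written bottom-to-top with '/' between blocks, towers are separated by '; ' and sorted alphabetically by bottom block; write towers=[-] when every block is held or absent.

before: towers=[A; B; C/E; D; F; G] holding=-
pre[pickup(F)]: clear(F) ok, ontable(F) ok, handempty ok
all met → apply pickup(F)
after:  towers=[A; B; C/E; D; G] holding=F

towers=[A; B; C/E; D; G] holding=F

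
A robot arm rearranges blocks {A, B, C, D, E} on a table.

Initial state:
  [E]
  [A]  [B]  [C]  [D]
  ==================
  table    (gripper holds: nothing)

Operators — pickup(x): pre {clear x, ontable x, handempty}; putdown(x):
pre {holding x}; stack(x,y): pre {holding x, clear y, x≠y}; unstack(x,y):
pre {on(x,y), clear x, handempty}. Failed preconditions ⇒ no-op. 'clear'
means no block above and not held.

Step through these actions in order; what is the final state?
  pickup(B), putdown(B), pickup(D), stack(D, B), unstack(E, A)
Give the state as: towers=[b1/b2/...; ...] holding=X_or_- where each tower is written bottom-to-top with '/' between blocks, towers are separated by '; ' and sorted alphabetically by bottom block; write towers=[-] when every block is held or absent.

step 1 (pickup(B)): towers=[A/E; C; D] holding=B
step 2 (putdown(B)): towers=[A/E; B; C; D] holding=-
step 3 (pickup(D)): towers=[A/E; B; C] holding=D
step 4 (stack(D, B)): towers=[A/E; B/D; C] holding=-
step 5 (unstack(E, A)): towers=[A; B/D; C] holding=E

towers=[A; B/D; C] holding=E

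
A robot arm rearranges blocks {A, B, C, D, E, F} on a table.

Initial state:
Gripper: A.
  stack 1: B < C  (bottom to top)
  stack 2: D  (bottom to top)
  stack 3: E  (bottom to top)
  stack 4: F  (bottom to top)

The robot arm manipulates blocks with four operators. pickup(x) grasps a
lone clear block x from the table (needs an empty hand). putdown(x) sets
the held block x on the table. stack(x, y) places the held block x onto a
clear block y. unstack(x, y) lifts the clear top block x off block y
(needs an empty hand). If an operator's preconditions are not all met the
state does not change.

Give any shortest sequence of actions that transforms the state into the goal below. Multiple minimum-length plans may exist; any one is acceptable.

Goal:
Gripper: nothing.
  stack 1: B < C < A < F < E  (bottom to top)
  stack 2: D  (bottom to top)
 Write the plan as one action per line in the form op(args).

stack(A, C)
pickup(F)
stack(F, A)
pickup(E)
stack(E, F)

step 1 (stack(A, C)): towers=[B/C/A; D; E; F] holding=-
step 2 (pickup(F)): towers=[B/C/A; D; E] holding=F
step 3 (stack(F, A)): towers=[B/C/A/F; D; E] holding=-
step 4 (pickup(E)): towers=[B/C/A/F; D] holding=E
step 5 (stack(E, F)): towers=[B/C/A/F/E; D] holding=-
goal check: towers=[B/C/A/F/E; D] holding=- — reached (length 5, optimal by BFS)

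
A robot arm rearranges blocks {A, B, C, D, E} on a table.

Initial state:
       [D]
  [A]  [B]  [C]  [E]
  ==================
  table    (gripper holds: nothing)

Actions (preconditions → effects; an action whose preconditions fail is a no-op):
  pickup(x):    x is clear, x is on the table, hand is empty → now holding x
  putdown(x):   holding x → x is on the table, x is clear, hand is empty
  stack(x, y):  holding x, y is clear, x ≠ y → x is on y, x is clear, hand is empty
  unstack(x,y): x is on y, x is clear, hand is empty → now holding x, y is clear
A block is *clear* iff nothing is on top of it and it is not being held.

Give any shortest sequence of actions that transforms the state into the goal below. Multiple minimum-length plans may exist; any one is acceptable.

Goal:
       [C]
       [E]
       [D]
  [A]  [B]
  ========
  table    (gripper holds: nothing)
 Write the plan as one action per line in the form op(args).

step 1 (pickup(E)): towers=[A; B/D; C] holding=E
step 2 (stack(E, D)): towers=[A; B/D/E; C] holding=-
step 3 (pickup(C)): towers=[A; B/D/E] holding=C
step 4 (stack(C, E)): towers=[A; B/D/E/C] holding=-
goal check: towers=[A; B/D/E/C] holding=- — reached (length 4, optimal by BFS)

pickup(E)
stack(E, D)
pickup(C)
stack(C, E)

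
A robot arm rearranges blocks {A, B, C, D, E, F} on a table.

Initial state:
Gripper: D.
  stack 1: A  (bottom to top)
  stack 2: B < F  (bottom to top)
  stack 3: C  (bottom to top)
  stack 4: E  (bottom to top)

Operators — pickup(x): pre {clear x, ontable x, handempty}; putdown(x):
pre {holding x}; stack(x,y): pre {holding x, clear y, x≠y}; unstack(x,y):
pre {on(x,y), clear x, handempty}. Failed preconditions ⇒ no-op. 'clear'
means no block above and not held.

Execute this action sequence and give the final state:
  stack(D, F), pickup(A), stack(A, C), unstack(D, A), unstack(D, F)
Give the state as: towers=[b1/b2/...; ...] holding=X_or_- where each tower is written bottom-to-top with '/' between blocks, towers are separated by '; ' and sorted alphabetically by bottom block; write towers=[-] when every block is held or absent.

step 1 (stack(D, F)): towers=[A; B/F/D; C; E] holding=-
step 2 (pickup(A)): towers=[B/F/D; C; E] holding=A
step 3 (stack(A, C)): towers=[B/F/D; C/A; E] holding=-
step 4 (unstack(D, A)) [no-op]: towers=[B/F/D; C/A; E] holding=-
step 5 (unstack(D, F)): towers=[B/F; C/A; E] holding=D

towers=[B/F; C/A; E] holding=D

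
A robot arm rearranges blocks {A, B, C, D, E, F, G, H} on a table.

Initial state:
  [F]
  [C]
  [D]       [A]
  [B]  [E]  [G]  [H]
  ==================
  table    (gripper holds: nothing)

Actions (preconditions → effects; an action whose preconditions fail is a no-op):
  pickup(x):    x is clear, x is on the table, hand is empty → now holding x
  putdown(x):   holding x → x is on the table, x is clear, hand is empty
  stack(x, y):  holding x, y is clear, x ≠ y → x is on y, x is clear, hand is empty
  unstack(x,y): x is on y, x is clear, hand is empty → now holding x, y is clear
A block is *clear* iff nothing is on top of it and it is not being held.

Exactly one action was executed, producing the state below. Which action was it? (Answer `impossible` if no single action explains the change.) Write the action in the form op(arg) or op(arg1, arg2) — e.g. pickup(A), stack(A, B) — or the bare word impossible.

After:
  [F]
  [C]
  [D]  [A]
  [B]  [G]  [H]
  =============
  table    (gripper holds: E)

target: towers=[B/D/C/F; G/A; H] holding=E
     unstack(A, G) → towers=[B/D/C/F; E; G; H] holding=A
         pickup(E) → towers=[B/D/C/F; G/A; H] holding=E  ← match
         pickup(H) → towers=[B/D/C/F; E; G/A] holding=H
     unstack(F, C) → towers=[B/D/C; E; G/A; H] holding=F

pickup(E)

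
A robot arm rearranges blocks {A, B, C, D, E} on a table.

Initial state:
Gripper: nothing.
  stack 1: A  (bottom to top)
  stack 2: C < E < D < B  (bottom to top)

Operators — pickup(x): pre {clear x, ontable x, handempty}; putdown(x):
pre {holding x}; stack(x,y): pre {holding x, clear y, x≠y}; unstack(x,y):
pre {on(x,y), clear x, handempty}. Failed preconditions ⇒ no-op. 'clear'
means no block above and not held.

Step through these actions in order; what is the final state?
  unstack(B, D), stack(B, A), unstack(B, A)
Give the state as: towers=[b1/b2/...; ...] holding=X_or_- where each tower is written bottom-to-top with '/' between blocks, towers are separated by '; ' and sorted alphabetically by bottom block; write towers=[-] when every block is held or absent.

step 1 (unstack(B, D)): towers=[A; C/E/D] holding=B
step 2 (stack(B, A)): towers=[A/B; C/E/D] holding=-
step 3 (unstack(B, A)): towers=[A; C/E/D] holding=B

towers=[A; C/E/D] holding=B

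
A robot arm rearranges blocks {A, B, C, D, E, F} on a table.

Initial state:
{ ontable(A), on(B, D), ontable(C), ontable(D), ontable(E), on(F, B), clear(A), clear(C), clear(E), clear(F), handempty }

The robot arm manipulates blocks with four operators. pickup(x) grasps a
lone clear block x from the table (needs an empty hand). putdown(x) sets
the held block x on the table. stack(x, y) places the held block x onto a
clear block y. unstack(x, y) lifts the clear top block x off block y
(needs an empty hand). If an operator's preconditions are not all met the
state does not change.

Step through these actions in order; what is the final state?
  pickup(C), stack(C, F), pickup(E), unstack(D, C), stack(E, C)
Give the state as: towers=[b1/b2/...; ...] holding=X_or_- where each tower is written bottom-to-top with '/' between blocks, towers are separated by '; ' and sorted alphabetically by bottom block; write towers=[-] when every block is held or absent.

towers=[A; D/B/F/C/E] holding=-

step 1 (pickup(C)): towers=[A; D/B/F; E] holding=C
step 2 (stack(C, F)): towers=[A; D/B/F/C; E] holding=-
step 3 (pickup(E)): towers=[A; D/B/F/C] holding=E
step 4 (unstack(D, C)) [no-op]: towers=[A; D/B/F/C] holding=E
step 5 (stack(E, C)): towers=[A; D/B/F/C/E] holding=-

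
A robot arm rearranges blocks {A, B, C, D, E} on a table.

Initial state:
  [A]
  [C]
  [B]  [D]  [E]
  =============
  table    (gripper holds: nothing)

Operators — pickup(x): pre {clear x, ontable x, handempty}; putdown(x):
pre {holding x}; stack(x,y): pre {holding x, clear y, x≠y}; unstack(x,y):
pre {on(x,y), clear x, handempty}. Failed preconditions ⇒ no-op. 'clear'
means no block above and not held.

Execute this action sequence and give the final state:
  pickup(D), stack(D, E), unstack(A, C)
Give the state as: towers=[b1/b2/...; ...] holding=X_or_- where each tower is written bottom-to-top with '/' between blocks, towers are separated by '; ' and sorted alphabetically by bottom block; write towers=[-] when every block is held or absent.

step 1 (pickup(D)): towers=[B/C/A; E] holding=D
step 2 (stack(D, E)): towers=[B/C/A; E/D] holding=-
step 3 (unstack(A, C)): towers=[B/C; E/D] holding=A

towers=[B/C; E/D] holding=A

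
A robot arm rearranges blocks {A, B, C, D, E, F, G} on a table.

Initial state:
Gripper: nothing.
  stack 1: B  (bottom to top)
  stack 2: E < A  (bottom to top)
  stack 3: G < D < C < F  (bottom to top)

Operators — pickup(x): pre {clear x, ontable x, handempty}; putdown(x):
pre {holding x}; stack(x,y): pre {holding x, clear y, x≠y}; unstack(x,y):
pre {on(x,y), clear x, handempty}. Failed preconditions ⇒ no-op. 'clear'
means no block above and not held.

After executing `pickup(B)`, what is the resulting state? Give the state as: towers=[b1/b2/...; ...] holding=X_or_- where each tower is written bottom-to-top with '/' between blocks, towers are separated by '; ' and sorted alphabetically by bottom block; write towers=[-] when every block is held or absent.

before: towers=[B; E/A; G/D/C/F] holding=-
pre[pickup(B)]: clear(B) ✓, ontable(B) ✓, handempty ✓
all met → apply pickup(B)
after:  towers=[E/A; G/D/C/F] holding=B

towers=[E/A; G/D/C/F] holding=B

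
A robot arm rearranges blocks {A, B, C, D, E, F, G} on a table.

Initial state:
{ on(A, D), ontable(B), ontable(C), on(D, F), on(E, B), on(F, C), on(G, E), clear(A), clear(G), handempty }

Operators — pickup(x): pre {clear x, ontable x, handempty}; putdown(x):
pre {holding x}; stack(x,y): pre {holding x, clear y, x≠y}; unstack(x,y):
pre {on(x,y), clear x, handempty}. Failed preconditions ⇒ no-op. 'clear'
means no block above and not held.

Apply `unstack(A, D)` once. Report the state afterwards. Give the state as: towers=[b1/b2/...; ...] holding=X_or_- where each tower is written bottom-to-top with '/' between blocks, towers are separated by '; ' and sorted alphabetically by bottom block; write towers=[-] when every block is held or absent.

towers=[B/E/G; C/F/D] holding=A

before: towers=[B/E/G; C/F/D/A] holding=-
pre[unstack(A, D)]: on(A,D) ok, clear(A) ok, handempty ok
all met → apply unstack(A, D)
after:  towers=[B/E/G; C/F/D] holding=A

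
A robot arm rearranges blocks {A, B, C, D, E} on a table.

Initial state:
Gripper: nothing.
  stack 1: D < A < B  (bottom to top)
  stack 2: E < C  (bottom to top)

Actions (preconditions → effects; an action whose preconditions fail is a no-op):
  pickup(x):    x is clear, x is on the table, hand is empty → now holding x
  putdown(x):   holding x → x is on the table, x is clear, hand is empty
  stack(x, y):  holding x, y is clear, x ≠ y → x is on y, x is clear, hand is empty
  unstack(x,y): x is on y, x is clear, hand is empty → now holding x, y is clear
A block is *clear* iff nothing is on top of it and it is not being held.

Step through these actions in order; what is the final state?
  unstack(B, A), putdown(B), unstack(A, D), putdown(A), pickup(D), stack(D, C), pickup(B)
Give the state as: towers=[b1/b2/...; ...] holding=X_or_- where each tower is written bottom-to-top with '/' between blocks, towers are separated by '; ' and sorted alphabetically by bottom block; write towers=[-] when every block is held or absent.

step 1 (unstack(B, A)): towers=[D/A; E/C] holding=B
step 2 (putdown(B)): towers=[B; D/A; E/C] holding=-
step 3 (unstack(A, D)): towers=[B; D; E/C] holding=A
step 4 (putdown(A)): towers=[A; B; D; E/C] holding=-
step 5 (pickup(D)): towers=[A; B; E/C] holding=D
step 6 (stack(D, C)): towers=[A; B; E/C/D] holding=-
step 7 (pickup(B)): towers=[A; E/C/D] holding=B

towers=[A; E/C/D] holding=B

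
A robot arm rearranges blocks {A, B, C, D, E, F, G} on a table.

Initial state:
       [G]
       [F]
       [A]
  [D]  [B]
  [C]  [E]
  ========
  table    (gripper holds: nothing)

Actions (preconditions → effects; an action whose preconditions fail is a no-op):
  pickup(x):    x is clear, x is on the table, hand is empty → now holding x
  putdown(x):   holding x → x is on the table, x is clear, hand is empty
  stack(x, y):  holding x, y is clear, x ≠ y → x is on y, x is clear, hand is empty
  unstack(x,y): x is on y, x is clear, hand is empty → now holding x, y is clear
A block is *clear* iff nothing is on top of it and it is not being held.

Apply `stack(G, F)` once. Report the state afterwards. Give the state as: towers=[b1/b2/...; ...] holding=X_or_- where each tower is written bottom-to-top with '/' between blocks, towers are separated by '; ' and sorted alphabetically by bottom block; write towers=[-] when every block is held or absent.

before: towers=[C/D; E/B/A/F/G] holding=-
pre[stack(G, F)]: holding(G) no, clear(F) no, G≠F yes
holding(G), clear(F) unmet → stack(G, F) is a no-op
after:  towers=[C/D; E/B/A/F/G] holding=-

towers=[C/D; E/B/A/F/G] holding=-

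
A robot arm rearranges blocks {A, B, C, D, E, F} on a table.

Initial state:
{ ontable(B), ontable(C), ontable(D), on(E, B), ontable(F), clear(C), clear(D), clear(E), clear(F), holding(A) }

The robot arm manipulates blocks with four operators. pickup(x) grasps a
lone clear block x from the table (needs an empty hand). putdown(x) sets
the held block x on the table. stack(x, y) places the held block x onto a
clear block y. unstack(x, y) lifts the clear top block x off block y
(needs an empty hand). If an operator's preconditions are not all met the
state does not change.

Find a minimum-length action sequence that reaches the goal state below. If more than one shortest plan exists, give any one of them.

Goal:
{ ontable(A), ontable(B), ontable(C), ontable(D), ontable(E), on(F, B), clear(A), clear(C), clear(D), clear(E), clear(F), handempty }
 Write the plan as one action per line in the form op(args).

putdown(A)
unstack(E, B)
putdown(E)
pickup(F)
stack(F, B)

step 1 (putdown(A)): towers=[A; B/E; C; D; F] holding=-
step 2 (unstack(E, B)): towers=[A; B; C; D; F] holding=E
step 3 (putdown(E)): towers=[A; B; C; D; E; F] holding=-
step 4 (pickup(F)): towers=[A; B; C; D; E] holding=F
step 5 (stack(F, B)): towers=[A; B/F; C; D; E] holding=-
goal check: towers=[A; B/F; C; D; E] holding=- — reached (length 5, optimal by BFS)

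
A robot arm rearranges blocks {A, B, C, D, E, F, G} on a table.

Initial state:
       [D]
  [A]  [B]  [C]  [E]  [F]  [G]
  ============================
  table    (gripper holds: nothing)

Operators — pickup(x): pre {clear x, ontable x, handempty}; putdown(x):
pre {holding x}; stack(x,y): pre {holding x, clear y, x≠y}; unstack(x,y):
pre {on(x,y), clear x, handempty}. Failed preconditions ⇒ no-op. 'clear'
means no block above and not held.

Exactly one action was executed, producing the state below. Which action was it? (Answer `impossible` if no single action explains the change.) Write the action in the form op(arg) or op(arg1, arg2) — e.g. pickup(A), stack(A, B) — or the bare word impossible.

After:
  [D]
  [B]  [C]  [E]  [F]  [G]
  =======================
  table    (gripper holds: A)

target: towers=[B/D; C; E; F; G] holding=A
         pickup(F) → towers=[A; B/D; C; E; G] holding=F
         pickup(G) → towers=[A; B/D; C; E; F] holding=G
     unstack(D, B) → towers=[A; B; C; E; F; G] holding=D
         pickup(A) → towers=[B/D; C; E; F; G] holding=A  ← match
         pickup(E) → towers=[A; B/D; C; F; G] holding=E
         pickup(C) → towers=[A; B/D; E; F; G] holding=C

pickup(A)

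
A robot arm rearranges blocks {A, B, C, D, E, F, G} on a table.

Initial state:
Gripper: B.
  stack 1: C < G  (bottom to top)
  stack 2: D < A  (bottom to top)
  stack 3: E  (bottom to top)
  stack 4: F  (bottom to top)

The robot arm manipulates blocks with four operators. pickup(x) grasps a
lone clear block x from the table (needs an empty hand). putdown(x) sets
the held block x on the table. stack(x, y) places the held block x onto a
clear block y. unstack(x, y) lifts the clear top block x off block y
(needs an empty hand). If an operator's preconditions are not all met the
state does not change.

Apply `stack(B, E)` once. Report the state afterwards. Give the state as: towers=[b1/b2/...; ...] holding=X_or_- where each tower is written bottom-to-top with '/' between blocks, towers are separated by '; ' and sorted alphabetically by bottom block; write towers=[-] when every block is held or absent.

towers=[C/G; D/A; E/B; F] holding=-

before: towers=[C/G; D/A; E; F] holding=B
pre[stack(B, E)]: holding(B) ok, clear(E) ok, B≠E ok
all met → apply stack(B, E)
after:  towers=[C/G; D/A; E/B; F] holding=-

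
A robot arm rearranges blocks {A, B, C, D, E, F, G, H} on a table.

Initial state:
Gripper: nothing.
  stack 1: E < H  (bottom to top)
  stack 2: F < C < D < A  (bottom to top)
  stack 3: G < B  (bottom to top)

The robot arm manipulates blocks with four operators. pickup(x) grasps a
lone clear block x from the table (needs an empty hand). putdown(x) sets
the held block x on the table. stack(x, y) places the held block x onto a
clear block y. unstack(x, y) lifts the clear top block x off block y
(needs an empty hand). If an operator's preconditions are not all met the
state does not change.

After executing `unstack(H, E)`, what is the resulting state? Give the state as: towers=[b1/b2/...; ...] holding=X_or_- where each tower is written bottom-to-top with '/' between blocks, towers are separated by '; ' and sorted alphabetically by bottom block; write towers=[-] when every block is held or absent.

before: towers=[E/H; F/C/D/A; G/B] holding=-
pre[unstack(H, E)]: on(H,E) ✓, clear(H) ✓, handempty ✓
all met → apply unstack(H, E)
after:  towers=[E; F/C/D/A; G/B] holding=H

towers=[E; F/C/D/A; G/B] holding=H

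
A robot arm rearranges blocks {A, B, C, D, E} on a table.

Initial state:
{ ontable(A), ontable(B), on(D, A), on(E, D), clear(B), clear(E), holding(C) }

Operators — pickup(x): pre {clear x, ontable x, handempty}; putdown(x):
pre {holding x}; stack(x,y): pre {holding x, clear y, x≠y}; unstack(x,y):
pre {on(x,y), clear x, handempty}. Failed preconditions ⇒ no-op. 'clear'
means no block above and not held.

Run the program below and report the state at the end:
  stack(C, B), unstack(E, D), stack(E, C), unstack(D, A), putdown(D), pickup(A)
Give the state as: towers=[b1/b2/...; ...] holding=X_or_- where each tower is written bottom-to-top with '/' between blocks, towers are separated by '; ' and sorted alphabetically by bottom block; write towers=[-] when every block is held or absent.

towers=[B/C/E; D] holding=A

step 1 (stack(C, B)): towers=[A/D/E; B/C] holding=-
step 2 (unstack(E, D)): towers=[A/D; B/C] holding=E
step 3 (stack(E, C)): towers=[A/D; B/C/E] holding=-
step 4 (unstack(D, A)): towers=[A; B/C/E] holding=D
step 5 (putdown(D)): towers=[A; B/C/E; D] holding=-
step 6 (pickup(A)): towers=[B/C/E; D] holding=A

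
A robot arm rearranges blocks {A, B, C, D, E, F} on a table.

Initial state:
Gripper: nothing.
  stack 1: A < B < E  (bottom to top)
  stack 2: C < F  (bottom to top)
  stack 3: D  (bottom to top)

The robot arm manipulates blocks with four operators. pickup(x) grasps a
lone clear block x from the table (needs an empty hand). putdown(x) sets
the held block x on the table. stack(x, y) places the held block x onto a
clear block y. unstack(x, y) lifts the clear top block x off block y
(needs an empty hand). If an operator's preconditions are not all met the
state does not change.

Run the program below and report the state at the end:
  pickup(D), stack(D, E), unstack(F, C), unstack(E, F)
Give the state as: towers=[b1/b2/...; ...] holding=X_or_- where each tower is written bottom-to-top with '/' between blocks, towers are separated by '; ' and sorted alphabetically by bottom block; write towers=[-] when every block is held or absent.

step 1 (pickup(D)): towers=[A/B/E; C/F] holding=D
step 2 (stack(D, E)): towers=[A/B/E/D; C/F] holding=-
step 3 (unstack(F, C)): towers=[A/B/E/D; C] holding=F
step 4 (unstack(E, F)) [no-op]: towers=[A/B/E/D; C] holding=F

towers=[A/B/E/D; C] holding=F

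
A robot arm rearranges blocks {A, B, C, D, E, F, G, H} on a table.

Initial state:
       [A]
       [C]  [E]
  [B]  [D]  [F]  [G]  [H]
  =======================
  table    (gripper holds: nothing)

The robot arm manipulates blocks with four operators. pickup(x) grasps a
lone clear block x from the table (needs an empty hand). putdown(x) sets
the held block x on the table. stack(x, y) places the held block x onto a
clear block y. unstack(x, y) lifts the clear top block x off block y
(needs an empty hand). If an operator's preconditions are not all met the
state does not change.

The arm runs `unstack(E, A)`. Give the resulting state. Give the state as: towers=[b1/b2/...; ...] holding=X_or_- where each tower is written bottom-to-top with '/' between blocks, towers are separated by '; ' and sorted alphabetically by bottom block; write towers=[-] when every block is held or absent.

before: towers=[B; D/C/A; F/E; G; H] holding=-
pre[unstack(E, A)]: on(E,A) ✗, clear(E) ✓, handempty ✓
on(E,A) unmet → unstack(E, A) is a no-op
after:  towers=[B; D/C/A; F/E; G; H] holding=-

towers=[B; D/C/A; F/E; G; H] holding=-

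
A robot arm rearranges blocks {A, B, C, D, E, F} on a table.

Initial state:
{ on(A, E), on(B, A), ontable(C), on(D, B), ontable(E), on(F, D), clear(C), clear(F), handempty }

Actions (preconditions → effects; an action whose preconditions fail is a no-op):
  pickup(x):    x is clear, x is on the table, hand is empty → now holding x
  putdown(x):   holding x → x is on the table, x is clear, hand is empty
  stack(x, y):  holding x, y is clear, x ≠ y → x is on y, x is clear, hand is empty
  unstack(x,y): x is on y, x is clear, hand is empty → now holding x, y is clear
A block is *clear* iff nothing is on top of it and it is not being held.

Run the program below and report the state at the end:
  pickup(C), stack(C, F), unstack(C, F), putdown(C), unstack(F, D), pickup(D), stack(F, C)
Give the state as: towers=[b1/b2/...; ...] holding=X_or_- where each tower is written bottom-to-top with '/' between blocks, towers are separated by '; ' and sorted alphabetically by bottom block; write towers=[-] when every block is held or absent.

towers=[C/F; E/A/B/D] holding=-

step 1 (pickup(C)): towers=[E/A/B/D/F] holding=C
step 2 (stack(C, F)): towers=[E/A/B/D/F/C] holding=-
step 3 (unstack(C, F)): towers=[E/A/B/D/F] holding=C
step 4 (putdown(C)): towers=[C; E/A/B/D/F] holding=-
step 5 (unstack(F, D)): towers=[C; E/A/B/D] holding=F
step 6 (pickup(D)) [no-op]: towers=[C; E/A/B/D] holding=F
step 7 (stack(F, C)): towers=[C/F; E/A/B/D] holding=-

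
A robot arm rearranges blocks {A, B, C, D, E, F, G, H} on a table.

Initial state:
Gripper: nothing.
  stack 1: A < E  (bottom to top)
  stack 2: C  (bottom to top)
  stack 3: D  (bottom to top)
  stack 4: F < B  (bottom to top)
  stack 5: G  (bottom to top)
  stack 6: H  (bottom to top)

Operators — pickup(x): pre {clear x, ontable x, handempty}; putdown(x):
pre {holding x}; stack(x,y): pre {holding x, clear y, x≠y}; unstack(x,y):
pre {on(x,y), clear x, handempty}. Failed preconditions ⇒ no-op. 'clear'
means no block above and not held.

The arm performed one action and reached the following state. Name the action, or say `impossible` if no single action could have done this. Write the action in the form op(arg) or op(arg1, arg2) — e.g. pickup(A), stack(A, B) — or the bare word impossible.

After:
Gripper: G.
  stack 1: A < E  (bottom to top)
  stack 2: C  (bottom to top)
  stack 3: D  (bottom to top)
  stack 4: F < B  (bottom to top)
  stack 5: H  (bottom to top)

target: towers=[A/E; C; D; F/B; H] holding=G
         pickup(G) → towers=[A/E; C; D; F/B; H] holding=G  ← match
     unstack(E, A) → towers=[A; C; D; F/B; G; H] holding=E
         pickup(H) → towers=[A/E; C; D; F/B; G] holding=H
     unstack(B, F) → towers=[A/E; C; D; F; G; H] holding=B
         pickup(D) → towers=[A/E; C; F/B; G; H] holding=D
         pickup(C) → towers=[A/E; D; F/B; G; H] holding=C

pickup(G)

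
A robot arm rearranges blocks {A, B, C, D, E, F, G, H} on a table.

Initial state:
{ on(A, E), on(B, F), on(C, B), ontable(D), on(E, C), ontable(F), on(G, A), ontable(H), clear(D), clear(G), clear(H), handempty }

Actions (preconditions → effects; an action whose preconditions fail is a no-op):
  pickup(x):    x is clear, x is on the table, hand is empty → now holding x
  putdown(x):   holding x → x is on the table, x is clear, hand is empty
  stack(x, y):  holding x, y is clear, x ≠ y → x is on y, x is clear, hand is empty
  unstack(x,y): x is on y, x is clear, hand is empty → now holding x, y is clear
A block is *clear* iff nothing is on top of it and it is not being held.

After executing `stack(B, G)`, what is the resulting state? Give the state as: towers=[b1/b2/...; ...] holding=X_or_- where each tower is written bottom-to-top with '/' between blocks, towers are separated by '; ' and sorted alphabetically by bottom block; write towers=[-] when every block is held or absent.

before: towers=[D; F/B/C/E/A/G; H] holding=-
pre[stack(B, G)]: holding(B) no, clear(G) yes, B≠G yes
holding(B) unmet → stack(B, G) is a no-op
after:  towers=[D; F/B/C/E/A/G; H] holding=-

towers=[D; F/B/C/E/A/G; H] holding=-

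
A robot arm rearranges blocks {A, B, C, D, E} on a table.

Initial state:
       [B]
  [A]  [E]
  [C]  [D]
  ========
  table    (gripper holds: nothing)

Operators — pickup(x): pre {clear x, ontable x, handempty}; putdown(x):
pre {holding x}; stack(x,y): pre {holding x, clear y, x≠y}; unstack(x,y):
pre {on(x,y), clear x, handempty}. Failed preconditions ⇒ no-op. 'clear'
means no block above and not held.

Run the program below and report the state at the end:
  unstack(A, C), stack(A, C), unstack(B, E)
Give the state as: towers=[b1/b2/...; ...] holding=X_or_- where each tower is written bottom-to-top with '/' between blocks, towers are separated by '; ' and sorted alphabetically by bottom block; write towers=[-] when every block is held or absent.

towers=[C/A; D/E] holding=B

step 1 (unstack(A, C)): towers=[C; D/E/B] holding=A
step 2 (stack(A, C)): towers=[C/A; D/E/B] holding=-
step 3 (unstack(B, E)): towers=[C/A; D/E] holding=B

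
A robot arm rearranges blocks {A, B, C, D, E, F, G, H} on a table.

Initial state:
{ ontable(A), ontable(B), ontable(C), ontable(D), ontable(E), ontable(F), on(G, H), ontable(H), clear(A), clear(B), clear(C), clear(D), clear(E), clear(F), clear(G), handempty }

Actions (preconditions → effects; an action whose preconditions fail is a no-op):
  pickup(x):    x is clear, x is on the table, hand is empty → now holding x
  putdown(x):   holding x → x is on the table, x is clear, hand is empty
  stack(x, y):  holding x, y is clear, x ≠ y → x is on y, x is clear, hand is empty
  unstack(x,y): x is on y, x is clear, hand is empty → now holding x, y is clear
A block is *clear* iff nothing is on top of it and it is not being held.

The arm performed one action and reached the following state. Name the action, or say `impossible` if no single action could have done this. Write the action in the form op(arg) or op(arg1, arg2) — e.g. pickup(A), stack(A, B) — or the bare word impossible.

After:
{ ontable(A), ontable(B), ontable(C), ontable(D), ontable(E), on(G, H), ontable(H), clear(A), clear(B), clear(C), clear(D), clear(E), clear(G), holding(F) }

pickup(F)

target: towers=[A; B; C; D; E; H/G] holding=F
     unstack(G, H) → towers=[A; B; C; D; E; F; H] holding=G
         pickup(A) → towers=[B; C; D; E; F; H/G] holding=A
         pickup(E) → towers=[A; B; C; D; F; H/G] holding=E
         pickup(B) → towers=[A; C; D; E; F; H/G] holding=B
         pickup(F) → towers=[A; B; C; D; E; H/G] holding=F  ← match
         pickup(D) → towers=[A; B; C; E; F; H/G] holding=D
         pickup(C) → towers=[A; B; D; E; F; H/G] holding=C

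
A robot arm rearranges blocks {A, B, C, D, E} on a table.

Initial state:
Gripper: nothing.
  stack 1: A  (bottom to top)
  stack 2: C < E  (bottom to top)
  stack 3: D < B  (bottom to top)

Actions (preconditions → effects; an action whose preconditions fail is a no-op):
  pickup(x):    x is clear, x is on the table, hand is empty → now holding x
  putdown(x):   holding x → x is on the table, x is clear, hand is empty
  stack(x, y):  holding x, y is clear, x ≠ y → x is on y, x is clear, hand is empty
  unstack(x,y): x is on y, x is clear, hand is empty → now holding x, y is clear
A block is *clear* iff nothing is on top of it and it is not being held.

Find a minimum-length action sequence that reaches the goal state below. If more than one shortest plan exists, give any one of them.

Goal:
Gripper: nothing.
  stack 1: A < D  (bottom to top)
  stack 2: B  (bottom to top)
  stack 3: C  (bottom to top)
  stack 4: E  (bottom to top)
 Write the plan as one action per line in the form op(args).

step 1 (unstack(B, D)): towers=[A; C/E; D] holding=B
step 2 (putdown(B)): towers=[A; B; C/E; D] holding=-
step 3 (pickup(D)): towers=[A; B; C/E] holding=D
step 4 (stack(D, A)): towers=[A/D; B; C/E] holding=-
step 5 (unstack(E, C)): towers=[A/D; B; C] holding=E
step 6 (putdown(E)): towers=[A/D; B; C; E] holding=-
goal check: towers=[A/D; B; C; E] holding=- — reached (length 6, optimal by BFS)

unstack(B, D)
putdown(B)
pickup(D)
stack(D, A)
unstack(E, C)
putdown(E)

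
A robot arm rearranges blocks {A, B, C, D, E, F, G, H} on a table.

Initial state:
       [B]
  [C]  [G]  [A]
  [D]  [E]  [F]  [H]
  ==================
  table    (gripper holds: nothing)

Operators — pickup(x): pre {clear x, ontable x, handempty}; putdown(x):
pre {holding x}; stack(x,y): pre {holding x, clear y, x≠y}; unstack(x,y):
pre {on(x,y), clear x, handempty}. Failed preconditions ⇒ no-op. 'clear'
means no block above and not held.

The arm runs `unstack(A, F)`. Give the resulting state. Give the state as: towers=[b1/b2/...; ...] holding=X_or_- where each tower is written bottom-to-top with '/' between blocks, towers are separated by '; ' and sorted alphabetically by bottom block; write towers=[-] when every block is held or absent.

before: towers=[D/C; E/G/B; F/A; H] holding=-
pre[unstack(A, F)]: on(A,F) ok, clear(A) ok, handempty ok
all met → apply unstack(A, F)
after:  towers=[D/C; E/G/B; F; H] holding=A

towers=[D/C; E/G/B; F; H] holding=A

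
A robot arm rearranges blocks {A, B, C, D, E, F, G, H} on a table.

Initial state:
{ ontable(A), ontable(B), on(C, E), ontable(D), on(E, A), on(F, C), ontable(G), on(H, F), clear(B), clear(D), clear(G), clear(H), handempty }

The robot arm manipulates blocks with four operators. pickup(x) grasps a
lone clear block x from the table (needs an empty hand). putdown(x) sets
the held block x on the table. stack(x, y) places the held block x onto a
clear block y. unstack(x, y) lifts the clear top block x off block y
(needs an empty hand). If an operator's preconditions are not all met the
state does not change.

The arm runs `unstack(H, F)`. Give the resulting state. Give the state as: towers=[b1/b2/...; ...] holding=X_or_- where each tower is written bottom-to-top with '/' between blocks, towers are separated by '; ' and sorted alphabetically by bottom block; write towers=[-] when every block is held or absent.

towers=[A/E/C/F; B; D; G] holding=H

before: towers=[A/E/C/F/H; B; D; G] holding=-
pre[unstack(H, F)]: on(H,F) ok, clear(H) ok, handempty ok
all met → apply unstack(H, F)
after:  towers=[A/E/C/F; B; D; G] holding=H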